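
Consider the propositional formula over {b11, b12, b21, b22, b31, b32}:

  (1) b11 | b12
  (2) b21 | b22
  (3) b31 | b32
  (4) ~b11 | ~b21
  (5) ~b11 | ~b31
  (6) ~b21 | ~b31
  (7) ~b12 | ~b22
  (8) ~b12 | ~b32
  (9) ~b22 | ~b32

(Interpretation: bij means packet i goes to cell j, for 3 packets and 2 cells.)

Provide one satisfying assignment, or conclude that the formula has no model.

Suppose b11 = 1.
From the singleton clause (~b21), b21 = 0.
From the singleton clause (b22), b22 = 1.
From the singleton clause (~b31), b31 = 0.
From the singleton clause (b32), b32 = 1.
But (~b32) is also a unit clause — contradiction.
That branch fails; take b11 = 0 instead.
From the singleton clause (b12), b12 = 1.
From the singleton clause (~b22), b22 = 0.
From the singleton clause (b21), b21 = 1.
From the singleton clause (~b31), b31 = 0.
From the singleton clause (b32), b32 = 1.
But (~b32) is also a unit clause — contradiction.
Either choice for b11 ends in contradiction.

UNSATISFIABLE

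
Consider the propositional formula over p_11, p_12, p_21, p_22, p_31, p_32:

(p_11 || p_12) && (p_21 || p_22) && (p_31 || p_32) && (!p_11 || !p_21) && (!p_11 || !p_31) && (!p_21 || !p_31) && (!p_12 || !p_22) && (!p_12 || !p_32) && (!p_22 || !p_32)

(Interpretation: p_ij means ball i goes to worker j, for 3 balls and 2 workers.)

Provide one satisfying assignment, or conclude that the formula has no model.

Case p_11 = true:
(!p_21) alone gives p_21 = false.
(p_22) alone gives p_22 = true.
(!p_31) alone gives p_31 = false.
(p_32) alone gives p_32 = true.
Now (!p_32) is unsatisfied and unit — conflict.
Backtrack on p_11: now try p_11 = false.
(p_12) alone gives p_12 = true.
(!p_22) alone gives p_22 = false.
(p_21) alone gives p_21 = true.
(!p_31) alone gives p_31 = false.
(p_32) alone gives p_32 = true.
Now (!p_32) is unsatisfied and unit — conflict.
Either choice for p_11 ends in contradiction.

UNSATISFIABLE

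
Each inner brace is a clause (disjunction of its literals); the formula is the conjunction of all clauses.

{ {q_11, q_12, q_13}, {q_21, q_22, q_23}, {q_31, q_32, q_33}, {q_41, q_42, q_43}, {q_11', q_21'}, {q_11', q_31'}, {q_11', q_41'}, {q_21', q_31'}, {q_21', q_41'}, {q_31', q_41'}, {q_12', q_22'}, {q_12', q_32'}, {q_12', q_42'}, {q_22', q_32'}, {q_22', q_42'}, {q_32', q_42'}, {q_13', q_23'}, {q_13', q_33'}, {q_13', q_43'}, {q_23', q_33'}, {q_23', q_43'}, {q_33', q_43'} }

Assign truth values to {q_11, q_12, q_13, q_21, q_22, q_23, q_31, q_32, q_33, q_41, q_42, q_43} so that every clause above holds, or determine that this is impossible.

UNSATISFIABLE

Try q_11 = 0.
Try q_12 = 1.
Unit clause (q_22') forces q_22 = 0.
Unit clause (q_32') forces q_32 = 0.
Unit clause (q_42') forces q_42 = 0.
Try q_21 = 1.
Unit clause (q_31') forces q_31 = 0.
Unit clause (q_33) forces q_33 = 1.
Unit clause (q_41') forces q_41 = 0.
Unit clause (q_43) forces q_43 = 1.
Now (q_43') is unsatisfied and unit — conflict.
Undo q_21 and try q_21 = 0.
Unit clause (q_23) forces q_23 = 1.
Unit clause (q_13') forces q_13 = 0.
Unit clause (q_33') forces q_33 = 0.
Unit clause (q_31) forces q_31 = 1.
Unit clause (q_41') forces q_41 = 0.
Unit clause (q_43) forces q_43 = 1.
Now (q_43') is unsatisfied and unit — conflict.
Both values of q_21 lead to a conflict.
Undo q_12 and try q_12 = 0.
Unit clause (q_13) forces q_13 = 1.
Unit clause (q_23') forces q_23 = 0.
Unit clause (q_33') forces q_33 = 0.
Unit clause (q_43') forces q_43 = 0.
Try q_21 = 1.
Unit clause (q_31') forces q_31 = 0.
Unit clause (q_32) forces q_32 = 1.
Unit clause (q_41') forces q_41 = 0.
Unit clause (q_42) forces q_42 = 1.
Now (q_42') is unsatisfied and unit — conflict.
Undo q_21 and try q_21 = 0.
Unit clause (q_22) forces q_22 = 1.
Unit clause (q_32') forces q_32 = 0.
Unit clause (q_31) forces q_31 = 1.
Unit clause (q_41') forces q_41 = 0.
Unit clause (q_42) forces q_42 = 1.
Now (q_42') is unsatisfied and unit — conflict.
Both values of q_21 lead to a conflict.
Both values of q_12 lead to a conflict.
Undo q_11 and try q_11 = 1.
Unit clause (q_21') forces q_21 = 0.
Unit clause (q_31') forces q_31 = 0.
Unit clause (q_41') forces q_41 = 0.
Try q_22 = 1.
Unit clause (q_12') forces q_12 = 0.
Unit clause (q_32') forces q_32 = 0.
Unit clause (q_33) forces q_33 = 1.
Unit clause (q_42') forces q_42 = 0.
Unit clause (q_43) forces q_43 = 1.
Now (q_43') is unsatisfied and unit — conflict.
Undo q_22 and try q_22 = 0.
Unit clause (q_23) forces q_23 = 1.
Unit clause (q_13') forces q_13 = 0.
Unit clause (q_33') forces q_33 = 0.
Unit clause (q_32) forces q_32 = 1.
Unit clause (q_12') forces q_12 = 0.
Unit clause (q_42') forces q_42 = 0.
Unit clause (q_43) forces q_43 = 1.
Now (q_43') is unsatisfied and unit — conflict.
Both values of q_22 lead to a conflict.
Both values of q_11 lead to a conflict.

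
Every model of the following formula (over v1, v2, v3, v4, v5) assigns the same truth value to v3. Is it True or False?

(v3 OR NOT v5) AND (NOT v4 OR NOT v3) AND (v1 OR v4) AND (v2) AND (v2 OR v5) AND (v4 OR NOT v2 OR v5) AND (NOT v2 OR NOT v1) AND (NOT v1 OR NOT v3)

Suppose v3 = true.
The clause (NOT v4) is unit, so v4 = false.
The clause (v1) is unit, so v1 = true.
But (NOT v1) is also a unit clause — contradiction.
So every satisfying assignment has v3 = False.

False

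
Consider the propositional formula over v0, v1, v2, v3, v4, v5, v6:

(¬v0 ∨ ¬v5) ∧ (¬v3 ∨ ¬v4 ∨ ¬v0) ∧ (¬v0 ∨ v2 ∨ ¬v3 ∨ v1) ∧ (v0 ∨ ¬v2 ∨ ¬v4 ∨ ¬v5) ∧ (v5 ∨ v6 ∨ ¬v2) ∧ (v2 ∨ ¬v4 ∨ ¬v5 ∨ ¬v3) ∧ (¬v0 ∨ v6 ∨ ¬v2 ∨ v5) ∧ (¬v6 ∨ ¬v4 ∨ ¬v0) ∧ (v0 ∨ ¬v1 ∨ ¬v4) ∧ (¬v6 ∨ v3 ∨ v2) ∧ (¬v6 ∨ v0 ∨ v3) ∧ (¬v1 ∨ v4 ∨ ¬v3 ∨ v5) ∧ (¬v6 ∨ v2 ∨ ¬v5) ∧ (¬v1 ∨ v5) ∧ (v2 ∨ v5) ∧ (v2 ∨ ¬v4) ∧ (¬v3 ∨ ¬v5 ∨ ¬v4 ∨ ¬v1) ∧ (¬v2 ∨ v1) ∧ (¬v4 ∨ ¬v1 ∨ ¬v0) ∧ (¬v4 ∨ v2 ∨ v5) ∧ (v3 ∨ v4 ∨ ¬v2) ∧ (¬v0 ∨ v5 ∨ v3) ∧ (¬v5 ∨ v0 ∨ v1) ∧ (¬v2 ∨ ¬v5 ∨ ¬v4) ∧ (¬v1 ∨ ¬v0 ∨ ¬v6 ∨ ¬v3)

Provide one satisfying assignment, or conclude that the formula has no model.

Branch on v0: set v0 = False.
Branch on v1: set v1 = True.
The clause (¬v4) is unit, so v4 = False.
The clause (v5) is unit, so v5 = True.
Branch on v6: set v6 = True.
The clause (v3) is unit, so v3 = True.
The clause (v2) is unit, so v2 = True.
All clauses are satisfied.

v0=False, v1=True, v2=True, v3=True, v4=False, v5=True, v6=True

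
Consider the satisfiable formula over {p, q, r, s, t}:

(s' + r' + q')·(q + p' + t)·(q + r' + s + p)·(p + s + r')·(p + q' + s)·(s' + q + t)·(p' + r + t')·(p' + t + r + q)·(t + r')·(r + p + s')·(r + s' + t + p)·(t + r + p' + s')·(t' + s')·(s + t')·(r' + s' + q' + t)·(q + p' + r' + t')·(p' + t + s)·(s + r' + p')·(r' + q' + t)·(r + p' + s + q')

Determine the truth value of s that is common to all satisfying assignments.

Suppose s = 1.
(t') alone gives t = 0.
(q) alone gives q = 1.
(r') alone gives r = 0.
(p) alone gives p = 1.
But (p') is also a unit clause — contradiction.
So every satisfying assignment has s = False.

False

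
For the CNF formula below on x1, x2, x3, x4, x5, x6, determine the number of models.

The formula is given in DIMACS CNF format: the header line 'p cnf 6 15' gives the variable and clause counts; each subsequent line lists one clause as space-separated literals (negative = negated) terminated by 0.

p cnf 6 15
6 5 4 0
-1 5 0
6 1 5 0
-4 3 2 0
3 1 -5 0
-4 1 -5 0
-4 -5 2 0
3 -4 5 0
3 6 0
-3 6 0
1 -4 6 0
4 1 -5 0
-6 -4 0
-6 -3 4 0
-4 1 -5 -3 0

4

There are 2^6 = 64 truth assignments over (x1, x2, x3, x4, x5, x6).
Split on x5. With x5 = True, the clauses containing x5 are satisfied and ¬x5 drops from the rest; 2 of the 2^5 = 32 assignments to the other variables satisfy what remains.
With x5 = False, by the same count on the reduced clause set, 2 assignments work.
Total: 2 + 2 = 4.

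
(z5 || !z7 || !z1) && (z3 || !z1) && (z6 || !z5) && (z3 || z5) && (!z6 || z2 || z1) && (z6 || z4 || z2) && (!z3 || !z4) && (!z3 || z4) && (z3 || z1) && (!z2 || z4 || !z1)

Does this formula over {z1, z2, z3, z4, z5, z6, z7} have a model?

No, unsatisfiable

Suppose z3 = true.
The clause (!z4) is unit, so z4 = false.
But (z4) is also a unit clause — contradiction.
So z3 must be the other value — set z3 = false.
The clause (!z1) is unit, so z1 = false.
But (z1) is also a unit clause — contradiction.
Either choice for z3 ends in contradiction.
No assignment satisfies every clause.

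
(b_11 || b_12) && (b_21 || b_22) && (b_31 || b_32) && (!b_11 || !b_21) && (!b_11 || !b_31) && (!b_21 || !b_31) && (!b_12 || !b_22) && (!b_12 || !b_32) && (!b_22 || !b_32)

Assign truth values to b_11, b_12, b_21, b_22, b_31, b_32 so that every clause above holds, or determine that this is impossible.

UNSATISFIABLE

Suppose b_11 = true.
From the singleton clause (!b_21), b_21 = false.
From the singleton clause (b_22), b_22 = true.
From the singleton clause (!b_31), b_31 = false.
From the singleton clause (b_32), b_32 = true.
But (!b_32) is also a unit clause — contradiction.
That branch fails; take b_11 = false instead.
From the singleton clause (b_12), b_12 = true.
From the singleton clause (!b_22), b_22 = false.
From the singleton clause (b_21), b_21 = true.
From the singleton clause (!b_31), b_31 = false.
From the singleton clause (b_32), b_32 = true.
But (!b_32) is also a unit clause — contradiction.
Either choice for b_11 ends in contradiction.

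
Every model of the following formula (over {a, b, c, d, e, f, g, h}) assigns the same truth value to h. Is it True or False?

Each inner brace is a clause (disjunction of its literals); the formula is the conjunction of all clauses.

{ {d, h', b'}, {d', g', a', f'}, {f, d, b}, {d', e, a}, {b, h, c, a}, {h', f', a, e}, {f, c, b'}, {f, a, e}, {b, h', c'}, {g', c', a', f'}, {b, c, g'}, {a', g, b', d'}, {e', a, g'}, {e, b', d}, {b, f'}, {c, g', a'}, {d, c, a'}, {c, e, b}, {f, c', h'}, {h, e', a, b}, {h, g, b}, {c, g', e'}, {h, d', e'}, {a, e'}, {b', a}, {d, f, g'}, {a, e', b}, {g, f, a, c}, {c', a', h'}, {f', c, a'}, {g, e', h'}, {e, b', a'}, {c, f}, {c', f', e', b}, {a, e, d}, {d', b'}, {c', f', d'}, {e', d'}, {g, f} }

Suppose h = 1.
Branch on d: set d = 1.
(b') alone gives b = 0.
(c') alone gives c = 0.
(g') alone gives g = 0.
(f') alone gives f = 0.
But (f) is also a unit clause — contradiction.
That branch fails; take d = 0 instead.
(b') alone gives b = 0.
(f) alone gives f = 1.
But (f') is also a unit clause — contradiction.
Neither d = 1 nor d = 0 works.
So every satisfying assignment has h = False.

False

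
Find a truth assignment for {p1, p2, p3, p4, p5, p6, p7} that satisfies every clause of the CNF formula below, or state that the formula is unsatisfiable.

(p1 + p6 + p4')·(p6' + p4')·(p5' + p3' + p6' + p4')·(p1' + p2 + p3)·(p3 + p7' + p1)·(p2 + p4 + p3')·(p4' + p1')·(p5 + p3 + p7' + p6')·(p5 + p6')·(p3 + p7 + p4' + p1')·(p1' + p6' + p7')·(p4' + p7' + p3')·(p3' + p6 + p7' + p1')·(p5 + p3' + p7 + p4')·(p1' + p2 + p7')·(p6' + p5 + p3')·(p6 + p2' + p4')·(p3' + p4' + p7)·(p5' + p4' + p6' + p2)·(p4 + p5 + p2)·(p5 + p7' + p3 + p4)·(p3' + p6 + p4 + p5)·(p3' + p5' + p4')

p1: 1; p2: 1; p3: 0; p4: 0; p5: 1; p6: 0; p7: 1

Case p6 = 0:
Case p1 = 1:
(p4') alone gives p4 = 0.
Case p2 = 1:
Case p3 = 0:
Case p5 = 1:
All clauses hold; p7 can take either value.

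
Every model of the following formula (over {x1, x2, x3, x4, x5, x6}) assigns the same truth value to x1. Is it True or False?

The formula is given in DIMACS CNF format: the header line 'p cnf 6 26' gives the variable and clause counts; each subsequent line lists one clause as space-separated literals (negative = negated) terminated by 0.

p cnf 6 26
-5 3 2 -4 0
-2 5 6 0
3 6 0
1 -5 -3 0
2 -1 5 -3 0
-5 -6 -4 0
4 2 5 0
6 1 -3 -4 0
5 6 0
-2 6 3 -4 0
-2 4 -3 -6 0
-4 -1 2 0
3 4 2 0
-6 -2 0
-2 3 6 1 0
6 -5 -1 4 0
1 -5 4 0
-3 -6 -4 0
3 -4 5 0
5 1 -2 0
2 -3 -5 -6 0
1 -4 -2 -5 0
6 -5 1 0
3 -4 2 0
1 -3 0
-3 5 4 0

Suppose x1 = False.
From the singleton clause (¬x3), x3 = False.
From the singleton clause (x6), x6 = True.
From the singleton clause (¬x2), x2 = False.
From the singleton clause (x4), x4 = True.
That conflicts with the unit clause (¬x4).
So every satisfying assignment has x1 = True.

True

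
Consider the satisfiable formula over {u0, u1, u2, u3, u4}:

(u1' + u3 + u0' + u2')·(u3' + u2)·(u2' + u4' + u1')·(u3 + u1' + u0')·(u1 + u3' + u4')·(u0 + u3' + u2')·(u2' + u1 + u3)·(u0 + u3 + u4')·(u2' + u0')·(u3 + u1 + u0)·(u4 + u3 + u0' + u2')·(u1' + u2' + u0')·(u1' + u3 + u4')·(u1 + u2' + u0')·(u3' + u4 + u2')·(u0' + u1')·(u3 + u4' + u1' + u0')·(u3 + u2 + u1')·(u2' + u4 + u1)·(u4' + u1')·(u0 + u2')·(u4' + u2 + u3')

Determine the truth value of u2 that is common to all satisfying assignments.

Suppose u2 = 1.
(u0') alone gives u0 = 0.
Now (u0) is unsatisfied and unit — conflict.
So every satisfying assignment has u2 = False.

False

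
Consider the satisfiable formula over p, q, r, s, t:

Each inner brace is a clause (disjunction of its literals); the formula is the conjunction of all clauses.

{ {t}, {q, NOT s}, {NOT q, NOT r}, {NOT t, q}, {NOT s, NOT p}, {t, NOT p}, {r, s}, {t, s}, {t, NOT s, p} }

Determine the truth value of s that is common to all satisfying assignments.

Suppose s = false.
Unit clause (t) forces t = true.
Unit clause (q) forces q = true.
Unit clause (NOT r) forces r = false.
But (r) is also a unit clause — contradiction.
So every satisfying assignment has s = True.

True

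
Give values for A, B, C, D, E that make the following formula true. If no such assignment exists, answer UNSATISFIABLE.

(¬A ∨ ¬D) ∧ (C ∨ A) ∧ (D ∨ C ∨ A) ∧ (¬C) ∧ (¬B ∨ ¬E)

(¬C) alone gives C = False.
(A) alone gives A = True.
(¬D) alone gives D = False.
Try B = False.
No clause remains; E is free.

A ↦ True; B ↦ False; C ↦ False; D ↦ False; E ↦ True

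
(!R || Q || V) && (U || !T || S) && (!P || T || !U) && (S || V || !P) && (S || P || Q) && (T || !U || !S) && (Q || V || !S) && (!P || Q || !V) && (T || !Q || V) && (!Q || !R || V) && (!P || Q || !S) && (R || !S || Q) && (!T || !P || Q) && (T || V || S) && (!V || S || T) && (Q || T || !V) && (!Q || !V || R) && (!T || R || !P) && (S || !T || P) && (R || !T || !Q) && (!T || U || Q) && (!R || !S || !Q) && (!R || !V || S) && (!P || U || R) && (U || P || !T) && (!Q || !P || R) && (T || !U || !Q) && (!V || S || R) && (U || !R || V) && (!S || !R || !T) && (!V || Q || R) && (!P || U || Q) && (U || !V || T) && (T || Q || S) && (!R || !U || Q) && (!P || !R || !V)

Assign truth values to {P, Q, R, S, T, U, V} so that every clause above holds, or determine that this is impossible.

Case R = false:
Case S = false:
Unit clause (!V) forces V = false.
Unit clause (!P) forces P = false.
Unit clause (Q) forces Q = true.
Unit clause (T) forces T = true.
But (!T) is also a unit clause — contradiction.
Undo S and try S = true.
Unit clause (Q) forces Q = true.
Unit clause (!V) forces V = false.
Unit clause (T) forces T = true.
But (!T) is also a unit clause — contradiction.
Either choice for S ends in contradiction.
Undo R and try R = true.
Case Q = true:
Unit clause (V) forces V = true.
Unit clause (!S) forces S = false.
But (S) is also a unit clause — contradiction.
Undo Q and try Q = false.
Unit clause (V) forces V = true.
Unit clause (!P) forces P = false.
Unit clause (S) forces S = true.
Unit clause (T) forces T = true.
But (!T) is also a unit clause — contradiction.
Either choice for Q ends in contradiction.
Either choice for R ends in contradiction.

UNSATISFIABLE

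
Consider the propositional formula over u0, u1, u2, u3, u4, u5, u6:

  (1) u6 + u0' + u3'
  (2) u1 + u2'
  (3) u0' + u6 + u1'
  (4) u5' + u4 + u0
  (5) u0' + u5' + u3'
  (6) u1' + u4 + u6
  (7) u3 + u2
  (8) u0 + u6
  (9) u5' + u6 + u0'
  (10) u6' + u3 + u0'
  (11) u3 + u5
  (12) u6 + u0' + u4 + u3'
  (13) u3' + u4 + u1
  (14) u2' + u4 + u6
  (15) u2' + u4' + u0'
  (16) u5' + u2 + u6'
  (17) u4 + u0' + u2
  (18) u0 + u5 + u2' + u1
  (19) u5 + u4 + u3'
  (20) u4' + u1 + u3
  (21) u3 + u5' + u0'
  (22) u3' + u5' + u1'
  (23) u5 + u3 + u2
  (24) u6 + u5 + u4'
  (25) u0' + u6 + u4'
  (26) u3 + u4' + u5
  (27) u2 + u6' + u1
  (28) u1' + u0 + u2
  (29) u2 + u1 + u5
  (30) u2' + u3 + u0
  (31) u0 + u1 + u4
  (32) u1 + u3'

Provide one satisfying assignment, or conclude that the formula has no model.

Branch on u1: set u1 = 1.
Branch on u0: set u0 = 0.
Unit clause (u6) forces u6 = 1.
Unit clause (u2) forces u2 = 1.
Unit clause (u3) forces u3 = 1.
Unit clause (u5') forces u5 = 0.
Unit clause (u4) forces u4 = 1.
All clauses are satisfied.

u0 ↦ 0, u1 ↦ 1, u2 ↦ 1, u3 ↦ 1, u4 ↦ 1, u5 ↦ 0, u6 ↦ 1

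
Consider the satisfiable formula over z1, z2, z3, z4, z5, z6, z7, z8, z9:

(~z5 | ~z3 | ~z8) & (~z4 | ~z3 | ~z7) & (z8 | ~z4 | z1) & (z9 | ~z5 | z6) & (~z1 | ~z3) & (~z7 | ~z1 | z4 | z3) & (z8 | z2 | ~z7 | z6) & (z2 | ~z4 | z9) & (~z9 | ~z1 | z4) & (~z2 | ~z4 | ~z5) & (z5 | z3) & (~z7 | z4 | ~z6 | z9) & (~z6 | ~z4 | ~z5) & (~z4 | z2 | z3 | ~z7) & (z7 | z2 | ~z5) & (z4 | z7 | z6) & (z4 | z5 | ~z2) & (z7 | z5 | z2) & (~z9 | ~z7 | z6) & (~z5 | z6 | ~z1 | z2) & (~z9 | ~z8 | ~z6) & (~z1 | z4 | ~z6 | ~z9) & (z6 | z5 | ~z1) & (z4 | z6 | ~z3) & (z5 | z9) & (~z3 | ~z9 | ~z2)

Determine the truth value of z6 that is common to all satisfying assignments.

True

Suppose z6 = 0.
Suppose z9 = 1.
From the singleton clause (~z7), z7 = 0.
From the singleton clause (z4), z4 = 1.
Suppose z8 = 1.
Suppose z5 = 0.
From the singleton clause (z3), z3 = 1.
From the singleton clause (~z1), z1 = 0.
From the singleton clause (z2), z2 = 1.
That conflicts with the unit clause (~z2).
Backtrack on z5: now try z5 = 1.
From the singleton clause (~z3), z3 = 0.
From the singleton clause (~z2), z2 = 0.
That conflicts with the unit clause (z2).
Both values of z5 lead to a conflict.
Backtrack on z8: now try z8 = 0.
From the singleton clause (z1), z1 = 1.
From the singleton clause (~z3), z3 = 0.
From the singleton clause (z5), z5 = 1.
From the singleton clause (~z2), z2 = 0.
That conflicts with the unit clause (z2).
Both values of z8 lead to a conflict.
Backtrack on z9: now try z9 = 0.
From the singleton clause (~z5), z5 = 0.
That conflicts with the unit clause (z5).
Both values of z9 lead to a conflict.
So every satisfying assignment has z6 = True.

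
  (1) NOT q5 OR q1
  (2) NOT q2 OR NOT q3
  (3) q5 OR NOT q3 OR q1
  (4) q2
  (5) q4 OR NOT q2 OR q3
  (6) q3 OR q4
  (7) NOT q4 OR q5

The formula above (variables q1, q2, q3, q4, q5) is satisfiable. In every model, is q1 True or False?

Suppose q1 = false.
From the singleton clause (NOT q5), q5 = false.
From the singleton clause (NOT q3), q3 = false.
From the singleton clause (q2), q2 = true.
From the singleton clause (q4), q4 = true.
But (NOT q4) is also a unit clause — contradiction.
So every satisfying assignment has q1 = True.

True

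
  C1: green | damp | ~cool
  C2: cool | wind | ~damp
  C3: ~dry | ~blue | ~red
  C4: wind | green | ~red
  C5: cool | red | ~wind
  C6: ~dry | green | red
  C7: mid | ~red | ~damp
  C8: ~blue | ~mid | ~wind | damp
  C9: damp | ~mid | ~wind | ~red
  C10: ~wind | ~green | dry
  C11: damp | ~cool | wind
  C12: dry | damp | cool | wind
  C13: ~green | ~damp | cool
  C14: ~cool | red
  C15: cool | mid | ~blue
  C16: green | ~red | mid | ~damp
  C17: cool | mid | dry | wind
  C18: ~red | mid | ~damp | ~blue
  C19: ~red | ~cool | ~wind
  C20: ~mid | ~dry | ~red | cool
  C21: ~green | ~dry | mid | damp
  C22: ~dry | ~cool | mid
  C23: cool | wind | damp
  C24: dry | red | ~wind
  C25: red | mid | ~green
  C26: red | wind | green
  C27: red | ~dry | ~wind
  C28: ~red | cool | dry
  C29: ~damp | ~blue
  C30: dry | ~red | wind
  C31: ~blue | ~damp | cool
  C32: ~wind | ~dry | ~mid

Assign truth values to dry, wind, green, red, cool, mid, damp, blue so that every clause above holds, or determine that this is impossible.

dry ↦ 1, wind ↦ 1, green ↦ 0, red ↦ 1, cool ↦ 0, mid ↦ 0, damp ↦ 0, blue ↦ 0

Suppose cool = 0.
Suppose wind = 1.
Unit clause (red) forces red = 1.
Unit clause (dry) forces dry = 1.
Unit clause (~blue) forces blue = 0.
Unit clause (~mid) forces mid = 0.
Unit clause (~damp) forces damp = 0.
Unit clause (~green) forces green = 0.
This assignment satisfies each clause.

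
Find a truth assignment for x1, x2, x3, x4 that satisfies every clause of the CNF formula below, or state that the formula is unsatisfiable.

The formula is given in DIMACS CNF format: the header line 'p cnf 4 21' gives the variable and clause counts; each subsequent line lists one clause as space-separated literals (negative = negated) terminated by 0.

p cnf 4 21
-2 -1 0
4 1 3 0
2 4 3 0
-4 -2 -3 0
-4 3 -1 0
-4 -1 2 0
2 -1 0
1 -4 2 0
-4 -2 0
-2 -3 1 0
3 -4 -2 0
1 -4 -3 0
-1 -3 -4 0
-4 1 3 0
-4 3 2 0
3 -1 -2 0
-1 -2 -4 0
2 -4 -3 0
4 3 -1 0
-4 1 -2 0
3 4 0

x1=False, x2=False, x3=True, x4=False

Case x2 = False:
From the singleton clause (¬x1), x1 = False.
From the singleton clause (¬x4), x4 = False.
From the singleton clause (x3), x3 = True.
This assignment satisfies each clause.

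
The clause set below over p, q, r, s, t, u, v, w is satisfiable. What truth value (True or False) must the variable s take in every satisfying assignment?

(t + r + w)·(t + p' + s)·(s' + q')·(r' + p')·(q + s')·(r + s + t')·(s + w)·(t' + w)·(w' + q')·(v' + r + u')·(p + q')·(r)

Suppose s = 1.
The clause (q') is unit, so q = 0.
But (q) is also a unit clause — contradiction.
So every satisfying assignment has s = False.

False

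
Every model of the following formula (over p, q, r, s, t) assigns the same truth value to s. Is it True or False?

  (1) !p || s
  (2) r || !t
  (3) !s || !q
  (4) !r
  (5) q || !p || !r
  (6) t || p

True

Suppose s = false.
Unit clause (!p) forces p = false.
Unit clause (!r) forces r = false.
Unit clause (!t) forces t = false.
But (t) is also a unit clause — contradiction.
So every satisfying assignment has s = True.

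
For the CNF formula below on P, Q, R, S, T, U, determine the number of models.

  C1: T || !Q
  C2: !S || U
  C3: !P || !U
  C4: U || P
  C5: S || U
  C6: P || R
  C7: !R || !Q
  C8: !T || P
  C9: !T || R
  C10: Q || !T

There are 2^6 = 64 truth assignments over (P, Q, R, S, T, U).
Split on Q. With Q = true, the clauses containing Q are satisfied and !Q drops from the rest; 0 of the 2^5 = 32 assignments to the other variables satisfy what remains.
With Q = false, by the same count on the reduced clause set, 2 assignments work.
Total: 0 + 2 = 2.

2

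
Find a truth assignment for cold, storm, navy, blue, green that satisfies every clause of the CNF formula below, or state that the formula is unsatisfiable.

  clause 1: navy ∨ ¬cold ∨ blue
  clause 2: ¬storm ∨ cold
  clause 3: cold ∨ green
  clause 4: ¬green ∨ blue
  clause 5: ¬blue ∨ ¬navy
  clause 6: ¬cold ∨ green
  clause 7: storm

The clause (storm) is unit, so storm = True.
The clause (cold) is unit, so cold = True.
The clause (green) is unit, so green = True.
The clause (blue) is unit, so blue = True.
The clause (¬navy) is unit, so navy = False.
All clauses are satisfied.

cold ↦ True, storm ↦ True, navy ↦ False, blue ↦ True, green ↦ True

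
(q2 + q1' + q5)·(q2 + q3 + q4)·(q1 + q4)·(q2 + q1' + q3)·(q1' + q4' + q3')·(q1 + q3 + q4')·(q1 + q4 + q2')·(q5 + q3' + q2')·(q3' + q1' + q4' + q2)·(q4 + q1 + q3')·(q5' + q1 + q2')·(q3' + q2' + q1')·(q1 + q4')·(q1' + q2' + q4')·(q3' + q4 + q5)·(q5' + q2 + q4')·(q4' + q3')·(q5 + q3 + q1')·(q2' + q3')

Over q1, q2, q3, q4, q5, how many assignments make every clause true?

2

There are 2^5 = 32 truth assignments over (q1, q2, q3, q4, q5).
Split on q2. With q2 = 1, the clauses containing q2 are satisfied and q2' drops from the rest; 1 of the 2^4 = 16 assignments to the other variables satisfy what remains.
With q2 = 0, by the same count on the reduced clause set, 1 assignment works.
Total: 1 + 1 = 2.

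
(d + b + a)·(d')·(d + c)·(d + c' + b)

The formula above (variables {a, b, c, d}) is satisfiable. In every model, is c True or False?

True

Suppose c = 0.
Unit clause (d') forces d = 0.
But (d) is also a unit clause — contradiction.
So every satisfying assignment has c = True.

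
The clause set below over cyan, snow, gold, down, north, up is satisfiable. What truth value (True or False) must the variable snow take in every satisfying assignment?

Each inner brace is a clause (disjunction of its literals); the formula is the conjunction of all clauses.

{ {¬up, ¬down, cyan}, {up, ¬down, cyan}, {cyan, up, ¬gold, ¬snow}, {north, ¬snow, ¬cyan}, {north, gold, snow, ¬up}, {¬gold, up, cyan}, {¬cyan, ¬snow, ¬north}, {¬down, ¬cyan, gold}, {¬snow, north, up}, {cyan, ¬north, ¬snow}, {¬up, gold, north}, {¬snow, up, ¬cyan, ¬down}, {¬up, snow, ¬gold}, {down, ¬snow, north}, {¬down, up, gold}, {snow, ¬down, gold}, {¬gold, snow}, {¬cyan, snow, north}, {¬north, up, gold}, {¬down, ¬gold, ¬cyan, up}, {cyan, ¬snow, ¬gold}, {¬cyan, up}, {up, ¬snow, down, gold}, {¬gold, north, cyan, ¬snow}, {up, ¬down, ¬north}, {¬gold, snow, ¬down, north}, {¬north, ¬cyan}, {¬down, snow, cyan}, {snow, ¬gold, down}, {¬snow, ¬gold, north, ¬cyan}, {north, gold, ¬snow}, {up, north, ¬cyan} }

Suppose snow = True.
Branch on north: set north = True.
The clause (¬cyan) is unit, so cyan = False.
That conflicts with the unit clause (cyan).
So north must be the other value — set north = False.
The clause (¬cyan) is unit, so cyan = False.
The clause (up) is unit, so up = True.
The clause (¬down) is unit, so down = False.
That conflicts with the unit clause (down).
Either choice for north ends in contradiction.
So every satisfying assignment has snow = False.

False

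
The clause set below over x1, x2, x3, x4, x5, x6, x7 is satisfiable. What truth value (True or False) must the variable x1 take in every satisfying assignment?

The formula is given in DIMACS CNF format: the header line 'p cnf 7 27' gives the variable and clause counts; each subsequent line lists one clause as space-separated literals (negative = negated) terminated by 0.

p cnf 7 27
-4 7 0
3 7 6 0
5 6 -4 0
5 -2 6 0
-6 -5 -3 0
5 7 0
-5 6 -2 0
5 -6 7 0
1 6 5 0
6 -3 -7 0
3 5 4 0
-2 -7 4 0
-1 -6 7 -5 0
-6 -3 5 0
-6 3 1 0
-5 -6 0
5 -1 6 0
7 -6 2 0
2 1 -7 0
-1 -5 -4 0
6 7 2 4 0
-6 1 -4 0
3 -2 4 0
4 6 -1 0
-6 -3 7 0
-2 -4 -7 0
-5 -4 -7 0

True

Suppose x1 = False.
Case x4 = False:
Case x5 = True:
(¬x6) alone gives x6 = False.
(¬x2) alone gives x2 = False.
(¬x7) alone gives x7 = False.
But (x7) is also a unit clause — contradiction.
That branch fails; take x5 = False instead.
(x7) alone gives x7 = True.
(x6) alone gives x6 = True.
(x3) alone gives x3 = True.
But (¬x3) is also a unit clause — contradiction.
Both values of x5 lead to a conflict.
That branch fails; take x4 = True instead.
(x7) alone gives x7 = True.
(x2) alone gives x2 = True.
But (¬x2) is also a unit clause — contradiction.
Both values of x4 lead to a conflict.
So every satisfying assignment has x1 = True.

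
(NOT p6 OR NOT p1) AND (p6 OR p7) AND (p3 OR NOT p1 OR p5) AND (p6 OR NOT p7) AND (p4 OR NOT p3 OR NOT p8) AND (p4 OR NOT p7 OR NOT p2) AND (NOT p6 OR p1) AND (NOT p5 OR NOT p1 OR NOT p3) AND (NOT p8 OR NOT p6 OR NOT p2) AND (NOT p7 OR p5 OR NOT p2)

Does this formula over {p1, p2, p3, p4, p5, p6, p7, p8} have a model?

No, unsatisfiable

Case p6 = false:
From the singleton clause (p7), p7 = true.
Now (NOT p7) is unsatisfied and unit — conflict.
Backtrack on p6: now try p6 = true.
From the singleton clause (NOT p1), p1 = false.
Now (p1) is unsatisfied and unit — conflict.
Both values of p6 lead to a conflict.
No assignment satisfies every clause.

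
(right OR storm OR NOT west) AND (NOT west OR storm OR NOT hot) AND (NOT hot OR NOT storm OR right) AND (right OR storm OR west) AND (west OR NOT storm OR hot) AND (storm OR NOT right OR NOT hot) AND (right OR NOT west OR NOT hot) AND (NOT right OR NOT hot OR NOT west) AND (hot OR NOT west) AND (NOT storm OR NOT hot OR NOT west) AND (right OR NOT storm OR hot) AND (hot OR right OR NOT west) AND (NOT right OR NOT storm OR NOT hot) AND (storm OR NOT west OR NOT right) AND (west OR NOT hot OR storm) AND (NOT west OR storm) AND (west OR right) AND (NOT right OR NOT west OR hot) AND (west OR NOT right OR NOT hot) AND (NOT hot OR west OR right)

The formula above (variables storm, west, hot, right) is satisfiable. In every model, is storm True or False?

False

Suppose storm = true.
Case hot = false:
(west) alone gives west = true.
But (NOT west) is also a unit clause — contradiction.
That branch fails; take hot = true instead.
(right) alone gives right = true.
But (NOT right) is also a unit clause — contradiction.
Neither hot = true nor hot = false works.
So every satisfying assignment has storm = False.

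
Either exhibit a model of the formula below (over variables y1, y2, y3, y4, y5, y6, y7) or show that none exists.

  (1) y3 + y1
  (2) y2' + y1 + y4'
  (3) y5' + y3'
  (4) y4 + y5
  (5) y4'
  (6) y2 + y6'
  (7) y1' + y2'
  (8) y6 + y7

(y4') alone gives y4 = 0.
(y5) alone gives y5 = 1.
(y3') alone gives y3 = 0.
(y1) alone gives y1 = 1.
(y2') alone gives y2 = 0.
(y6') alone gives y6 = 0.
(y7) alone gives y7 = 1.
All clauses are satisfied.

y1=1, y2=0, y3=0, y4=0, y5=1, y6=0, y7=1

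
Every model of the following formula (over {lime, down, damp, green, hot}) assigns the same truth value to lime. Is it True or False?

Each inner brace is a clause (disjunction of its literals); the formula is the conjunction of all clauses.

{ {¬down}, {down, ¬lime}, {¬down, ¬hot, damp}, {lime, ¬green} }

Suppose lime = True.
Unit clause (¬down) forces down = False.
But (down) is also a unit clause — contradiction.
So every satisfying assignment has lime = False.

False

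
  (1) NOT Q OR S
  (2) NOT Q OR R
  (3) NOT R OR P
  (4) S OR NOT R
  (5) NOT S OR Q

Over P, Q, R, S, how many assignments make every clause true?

3

There are 2^4 = 16 truth assignments over (P, Q, R, S).
Check each against the 5 clauses (columns in the order P, Q, R, S):
  F F F F  ✓ satisfies all
  F F F T  ✗ fails (NOT S OR Q)
  F F T F  ✗ fails (NOT R OR P)
  F F T T  ✗ fails (NOT R OR P)
  F T F F  ✗ fails (NOT Q OR S)
  F T F T  ✗ fails (NOT Q OR R)
  F T T F  ✗ fails (NOT Q OR S)
  F T T T  ✗ fails (NOT R OR P)
  T F F F  ✓ satisfies all
  T F F T  ✗ fails (NOT S OR Q)
  T F T F  ✗ fails (S OR NOT R)
  T F T T  ✗ fails (NOT S OR Q)
  T T F F  ✗ fails (NOT Q OR S)
  T T F T  ✗ fails (NOT Q OR R)
  T T T F  ✗ fails (NOT Q OR S)
  T T T T  ✓ satisfies all
3 of the 16 rows are models.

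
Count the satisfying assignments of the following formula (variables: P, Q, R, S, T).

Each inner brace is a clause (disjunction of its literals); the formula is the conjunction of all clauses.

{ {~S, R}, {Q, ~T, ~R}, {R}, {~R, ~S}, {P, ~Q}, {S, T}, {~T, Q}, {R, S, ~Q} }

1

There are 2^5 = 32 truth assignments over (P, Q, R, S, T).
Split on R. With R = 1, the clauses containing R are satisfied and ~R drops from the rest; 1 of the 2^4 = 16 assignments to the other variables satisfy what remains.
With R = 0, by the same count on the reduced clause set, 0 assignments work.
Total: 1 + 0 = 1.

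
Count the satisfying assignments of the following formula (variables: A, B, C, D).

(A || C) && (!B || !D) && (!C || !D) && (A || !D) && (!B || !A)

There are 2^4 = 16 truth assignments over (A, B, C, D).
Check each against the 5 clauses (columns in the order A, B, C, D):
  F F F F  ✗ fails (A || C)
  F F F T  ✗ fails (A || C)
  F F T F  ✓ satisfies all
  F F T T  ✗ fails (!C || !D)
  F T F F  ✗ fails (A || C)
  F T F T  ✗ fails (A || C)
  F T T F  ✓ satisfies all
  F T T T  ✗ fails (!B || !D)
  T F F F  ✓ satisfies all
  T F F T  ✓ satisfies all
  T F T F  ✓ satisfies all
  T F T T  ✗ fails (!C || !D)
  T T F F  ✗ fails (!B || !A)
  T T F T  ✗ fails (!B || !D)
  T T T F  ✗ fails (!B || !A)
  T T T T  ✗ fails (!B || !D)
5 of the 16 rows are models.

5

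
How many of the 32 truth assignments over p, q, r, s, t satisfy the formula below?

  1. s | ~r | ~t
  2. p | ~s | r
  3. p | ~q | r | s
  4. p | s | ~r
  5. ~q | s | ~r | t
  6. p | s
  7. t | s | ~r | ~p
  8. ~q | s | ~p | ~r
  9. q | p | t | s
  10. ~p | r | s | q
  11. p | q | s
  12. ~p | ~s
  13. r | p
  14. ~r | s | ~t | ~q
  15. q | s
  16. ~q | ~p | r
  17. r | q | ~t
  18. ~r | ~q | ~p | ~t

4

There are 2^5 = 32 truth assignments over (p, q, r, s, t).
Split on t. With t = 1, the clauses containing t are satisfied and ~t drops from the rest; 2 of the 2^4 = 16 assignments to the other variables satisfy what remains.
With t = 0, by the same count on the reduced clause set, 2 assignments work.
(One model: p=F, q=F, r=T, s=T, t=F.)
Total: 2 + 2 = 4.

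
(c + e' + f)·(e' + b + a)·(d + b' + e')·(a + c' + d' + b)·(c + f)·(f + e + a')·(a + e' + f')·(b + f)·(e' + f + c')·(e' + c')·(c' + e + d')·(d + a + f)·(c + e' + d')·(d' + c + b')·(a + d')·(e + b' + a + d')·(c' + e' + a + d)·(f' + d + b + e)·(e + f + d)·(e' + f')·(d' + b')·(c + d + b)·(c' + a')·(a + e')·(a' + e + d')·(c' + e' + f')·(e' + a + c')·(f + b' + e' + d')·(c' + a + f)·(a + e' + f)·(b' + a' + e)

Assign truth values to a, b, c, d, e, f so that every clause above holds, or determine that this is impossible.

a=0, b=1, c=0, d=0, e=0, f=1

Case c = 0:
(f) alone gives f = 1.
(e') alone gives e = 0.
Case d = 0:
(b) alone gives b = 1.
(a') alone gives a = 0.
This assignment satisfies each clause.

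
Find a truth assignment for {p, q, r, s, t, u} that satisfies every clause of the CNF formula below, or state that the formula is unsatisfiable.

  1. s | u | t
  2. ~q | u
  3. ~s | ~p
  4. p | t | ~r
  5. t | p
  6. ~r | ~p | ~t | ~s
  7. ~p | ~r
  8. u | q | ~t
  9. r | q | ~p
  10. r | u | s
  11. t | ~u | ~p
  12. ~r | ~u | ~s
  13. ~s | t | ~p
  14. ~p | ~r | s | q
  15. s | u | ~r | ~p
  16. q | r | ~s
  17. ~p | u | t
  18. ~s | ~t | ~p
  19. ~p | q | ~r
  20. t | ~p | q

Try q = 1.
(u) alone gives u = 1.
Try s = 0.
Try t = 1.
Try p = 1.
(~r) alone gives r = 0.
This assignment satisfies each clause.

p ↦ 1,  q ↦ 1,  r ↦ 0,  s ↦ 0,  t ↦ 1,  u ↦ 1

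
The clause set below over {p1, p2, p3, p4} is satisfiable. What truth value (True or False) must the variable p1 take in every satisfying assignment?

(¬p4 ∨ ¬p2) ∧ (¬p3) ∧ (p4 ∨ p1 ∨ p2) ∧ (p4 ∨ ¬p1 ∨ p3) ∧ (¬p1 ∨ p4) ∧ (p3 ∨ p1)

Suppose p1 = False.
(¬p3) alone gives p3 = False.
But (p3) is also a unit clause — contradiction.
So every satisfying assignment has p1 = True.

True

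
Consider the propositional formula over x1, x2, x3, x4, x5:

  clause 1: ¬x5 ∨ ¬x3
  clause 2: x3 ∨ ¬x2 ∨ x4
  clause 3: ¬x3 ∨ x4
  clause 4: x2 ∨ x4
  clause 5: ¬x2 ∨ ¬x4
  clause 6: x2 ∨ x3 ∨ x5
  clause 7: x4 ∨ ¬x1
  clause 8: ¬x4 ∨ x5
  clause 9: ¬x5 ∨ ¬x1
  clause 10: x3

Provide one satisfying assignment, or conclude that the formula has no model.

UNSATISFIABLE

From the singleton clause (x3), x3 = True.
From the singleton clause (¬x5), x5 = False.
From the singleton clause (x4), x4 = True.
Now (¬x4) is unsatisfied and unit — conflict.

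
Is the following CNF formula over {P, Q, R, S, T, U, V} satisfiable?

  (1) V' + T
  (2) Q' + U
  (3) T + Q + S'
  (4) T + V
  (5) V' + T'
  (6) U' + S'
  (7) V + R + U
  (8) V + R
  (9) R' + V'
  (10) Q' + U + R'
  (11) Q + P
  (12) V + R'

Unsatisfiable

Try V = 0.
From the singleton clause (T), T = 1.
From the singleton clause (R), R = 1.
But (R') is also a unit clause — contradiction.
Backtrack on V: now try V = 1.
From the singleton clause (T), T = 1.
But (T') is also a unit clause — contradiction.
Either choice for V ends in contradiction.
No assignment satisfies every clause.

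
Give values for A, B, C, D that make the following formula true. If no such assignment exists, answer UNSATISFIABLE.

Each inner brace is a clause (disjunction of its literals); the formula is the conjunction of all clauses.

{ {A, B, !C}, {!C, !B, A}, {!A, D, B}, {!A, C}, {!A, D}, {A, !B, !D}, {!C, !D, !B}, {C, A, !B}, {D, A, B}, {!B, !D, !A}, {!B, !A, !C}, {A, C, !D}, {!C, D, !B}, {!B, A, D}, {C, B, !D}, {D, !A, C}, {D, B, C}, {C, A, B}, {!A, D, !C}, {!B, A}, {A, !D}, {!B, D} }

A ↦ true, B ↦ false, C ↦ true, D ↦ true

Case A = true:
(C) alone gives C = true.
(D) alone gives D = true.
(!B) alone gives B = false.
This assignment satisfies each clause.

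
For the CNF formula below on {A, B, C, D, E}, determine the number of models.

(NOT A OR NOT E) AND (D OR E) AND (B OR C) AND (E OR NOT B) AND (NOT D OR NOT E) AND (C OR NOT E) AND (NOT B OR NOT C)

3

There are 2^5 = 32 truth assignments over (A, B, C, D, E).
Split on A. With A = true, the clauses containing A are satisfied and NOT A drops from the rest; 1 of the 2^4 = 16 assignments to the other variables satisfy what remains.
With A = false, by the same count on the reduced clause set, 2 assignments work.
Total: 1 + 2 = 3.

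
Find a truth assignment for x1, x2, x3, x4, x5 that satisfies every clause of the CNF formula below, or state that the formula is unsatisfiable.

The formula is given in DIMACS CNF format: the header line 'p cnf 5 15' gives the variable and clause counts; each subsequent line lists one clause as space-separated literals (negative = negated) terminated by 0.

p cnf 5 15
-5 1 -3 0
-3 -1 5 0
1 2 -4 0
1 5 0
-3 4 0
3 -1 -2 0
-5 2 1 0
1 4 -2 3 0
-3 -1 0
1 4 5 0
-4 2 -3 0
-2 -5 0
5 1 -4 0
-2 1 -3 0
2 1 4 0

Branch on x1: set x1 = True.
Unit clause (¬x3) forces x3 = False.
Unit clause (¬x2) forces x2 = False.
No clause remains; x4, x5 are free.

x1: True; x2: False; x3: False; x4: False; x5: False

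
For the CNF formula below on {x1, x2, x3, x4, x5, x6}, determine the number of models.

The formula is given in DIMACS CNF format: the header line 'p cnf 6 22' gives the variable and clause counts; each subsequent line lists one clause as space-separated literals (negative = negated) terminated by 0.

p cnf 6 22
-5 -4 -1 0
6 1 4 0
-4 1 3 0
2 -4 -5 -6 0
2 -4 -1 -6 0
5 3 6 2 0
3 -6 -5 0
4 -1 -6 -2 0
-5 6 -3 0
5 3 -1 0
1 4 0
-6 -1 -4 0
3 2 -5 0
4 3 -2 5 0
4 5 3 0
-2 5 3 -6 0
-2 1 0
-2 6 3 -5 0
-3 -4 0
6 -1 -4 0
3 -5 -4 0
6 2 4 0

There are 2^6 = 64 truth assignments over (x1, x2, x3, x4, x5, x6).
Split on x2. With x2 = True, the clauses containing x2 are satisfied and ¬x2 drops from the rest; 1 of the 2^5 = 32 assignments to the other variables satisfy what remains.
With x2 = False, by the same count on the reduced clause set, 2 assignments work.
Total: 1 + 2 = 3.

3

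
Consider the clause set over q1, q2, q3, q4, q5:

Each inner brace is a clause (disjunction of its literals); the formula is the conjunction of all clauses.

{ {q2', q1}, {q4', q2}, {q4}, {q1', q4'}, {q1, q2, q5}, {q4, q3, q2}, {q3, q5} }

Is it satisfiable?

No

Unit clause (q4) forces q4 = 1.
Unit clause (q2) forces q2 = 1.
Unit clause (q1) forces q1 = 1.
Now (q1') is unsatisfied and unit — conflict.
No assignment satisfies every clause.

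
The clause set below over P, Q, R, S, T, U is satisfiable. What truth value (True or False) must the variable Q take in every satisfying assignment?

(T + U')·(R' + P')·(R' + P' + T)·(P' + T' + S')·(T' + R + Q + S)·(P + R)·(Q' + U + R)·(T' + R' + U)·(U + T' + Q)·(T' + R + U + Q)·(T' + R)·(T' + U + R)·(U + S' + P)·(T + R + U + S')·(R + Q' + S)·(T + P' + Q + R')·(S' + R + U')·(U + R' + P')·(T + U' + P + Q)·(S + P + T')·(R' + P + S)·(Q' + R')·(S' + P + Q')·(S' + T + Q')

Suppose Q = 1.
(R') alone gives R = 0.
(P) alone gives P = 1.
(U) alone gives U = 1.
(T) alone gives T = 1.
But (T') is also a unit clause — contradiction.
So every satisfying assignment has Q = False.

False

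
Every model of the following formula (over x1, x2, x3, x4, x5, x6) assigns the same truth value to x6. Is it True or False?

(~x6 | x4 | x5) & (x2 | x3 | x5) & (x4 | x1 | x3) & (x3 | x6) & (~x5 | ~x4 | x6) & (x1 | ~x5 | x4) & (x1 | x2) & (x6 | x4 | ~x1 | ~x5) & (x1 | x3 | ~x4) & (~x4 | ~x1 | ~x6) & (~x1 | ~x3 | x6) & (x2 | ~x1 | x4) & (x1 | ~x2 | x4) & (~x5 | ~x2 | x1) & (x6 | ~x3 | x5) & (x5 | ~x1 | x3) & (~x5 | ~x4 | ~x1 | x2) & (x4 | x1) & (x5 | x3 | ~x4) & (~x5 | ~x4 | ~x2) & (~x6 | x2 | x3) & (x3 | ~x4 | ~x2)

True

Suppose x6 = 0.
Unit clause (x3) forces x3 = 1.
Unit clause (~x1) forces x1 = 0.
Unit clause (x2) forces x2 = 1.
Unit clause (x4) forces x4 = 1.
Unit clause (~x5) forces x5 = 0.
That conflicts with the unit clause (x5).
So every satisfying assignment has x6 = True.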